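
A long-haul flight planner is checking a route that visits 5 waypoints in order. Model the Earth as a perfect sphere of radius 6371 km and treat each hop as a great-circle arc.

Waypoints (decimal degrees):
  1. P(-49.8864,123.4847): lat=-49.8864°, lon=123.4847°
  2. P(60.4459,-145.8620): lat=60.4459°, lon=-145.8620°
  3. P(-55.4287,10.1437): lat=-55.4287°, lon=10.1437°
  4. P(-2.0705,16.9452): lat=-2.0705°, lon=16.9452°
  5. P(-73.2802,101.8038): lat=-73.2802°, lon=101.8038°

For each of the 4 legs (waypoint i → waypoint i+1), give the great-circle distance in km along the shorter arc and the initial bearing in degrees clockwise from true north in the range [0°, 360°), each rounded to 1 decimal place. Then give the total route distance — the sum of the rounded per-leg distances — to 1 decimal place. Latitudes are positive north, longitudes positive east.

Leg 1: dist=14675.7 km, bearing=41.6°
Leg 2: dist=18503.4 km, bearing=79.0°
Leg 3: dist=5964.8 km, bearing=8.5°
Leg 4: dist=9622.7 km, bearing=163.3°
Total: 48766.6 km

Leg 1: φ1=-0.8706819, φ2=1.0549800, Δφ=1.9256619, Δλ=-4.7009867 rad; a=sin²(Δφ/2)+cosφ1·cosφ2·sin²(Δλ/2)=0.8344441419; c=2·atan2(√a, √(1-a))=2.303508583; dist=6371·c=14675.653 ≈ 14675.7 km; running total=14675.7 km
Leg 1 bearing: y=sinΔλ·cosφ2=0.49321309, x=cosφ1·sinφ2-sinφ1·cosφ2·cosΔλ=0.55617382; θ=atan2(y, x)=41.5665° ≈ 41.6°
Leg 2: φ1=1.0549800, φ2=-0.9674133, Δφ=-2.0223933, Δλ=2.7228131 rad; a=sin²(Δφ/2)+cosφ1·cosφ2·sin²(Δλ/2)=0.9859913384; c=2·atan2(√a, √(1-a))=2.904320076; dist=6371·c=18503.423 ≈ 18503.4 km; running total=33179.1 km
Leg 2 bearing: y=sinΔλ·cosφ2=0.23074355, x=cosφ1·sinφ2-sinφ1·cosφ2·cosΔλ=0.04480054; θ=atan2(y, x)=79.0123° ≈ 79.0°
Leg 3: φ1=-0.9674133, φ2=-0.0361370, Δφ=0.9312763, Δλ=0.1187086 rad; a=sin²(Δφ/2)+cosφ1·cosφ2·sin²(Δλ/2)=0.2035901667; c=2·atan2(√a, √(1-a))=0.936240746; dist=6371·c=5964.790 ≈ 5964.8 km; running total=39143.9 km
Leg 3 bearing: y=sinΔλ·cosφ2=0.11835264, x=cosφ1·sinφ2-sinφ1·cosφ2·cosΔλ=0.79659117; θ=atan2(y, x)=8.4508° ≈ 8.5°
Leg 4: φ1=-0.0361370, φ2=-1.2789808, Δφ=-1.2428437, Δλ=1.4810620 rad; a=sin²(Δφ/2)+cosφ1·cosφ2·sin²(Δλ/2)=0.4698169512; c=2·atan2(√a, √(1-a))=1.510393506; dist=6371·c=9622.717 ≈ 9622.7 km; running total=48766.6 km
Leg 4 bearing: y=sinΔλ·cosφ2=0.28653400, x=cosφ1·sinφ2-sinφ1·cosφ2·cosΔλ=-0.95616641; θ=atan2(y, x)=163.3181° ≈ 163.3°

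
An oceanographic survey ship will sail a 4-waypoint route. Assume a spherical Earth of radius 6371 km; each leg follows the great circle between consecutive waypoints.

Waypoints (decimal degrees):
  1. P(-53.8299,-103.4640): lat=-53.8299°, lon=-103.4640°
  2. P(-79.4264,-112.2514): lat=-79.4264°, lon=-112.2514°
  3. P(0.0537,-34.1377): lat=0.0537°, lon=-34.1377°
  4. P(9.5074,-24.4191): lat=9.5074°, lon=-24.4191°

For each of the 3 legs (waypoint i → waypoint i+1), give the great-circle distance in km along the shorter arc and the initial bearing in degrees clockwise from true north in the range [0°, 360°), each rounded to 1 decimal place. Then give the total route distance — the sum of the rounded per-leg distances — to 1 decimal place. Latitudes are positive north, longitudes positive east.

Leg 1: φ1=-0.9395090, φ2=-1.3862522, Δφ=-0.4467432, Δλ=-0.1533691 rad; a=sin²(Δφ/2)+cosφ1·cosφ2·sin²(Δλ/2)=0.0497061408; c=2·atan2(√a, √(1-a))=0.449676611; dist=6371·c=2864.890 ≈ 2864.9 km; running total=2864.9 km
Leg 1 bearing: y=sinΔλ·cosφ2=-0.02803278, x=cosφ1·sinφ2-sinφ1·cosφ2·cosΔλ=-0.43376944; θ=atan2(y, x)=-176.3023° <0 so +360° → 183.6977° ≈ 183.7°
Leg 2: φ1=-1.3862522, φ2=0.0009372, Δφ=1.3871894, Δλ=1.3633413 rad; a=sin²(Δφ/2)+cosφ1·cosφ2·sin²(Δλ/2)=0.4815630674; c=2·atan2(√a, √(1-a))=1.533914100; dist=6371·c=9772.567 ≈ 9772.6 km; running total=12637.5 km
Leg 2 bearing: y=sinΔλ·cosφ2=0.97855783, x=cosφ1·sinφ2-sinφ1·cosφ2·cosΔλ=0.20264473; θ=atan2(y, x)=78.3003° ≈ 78.3°
Leg 3: φ1=0.0009372, φ2=0.1659354, Δφ=0.1649982, Δλ=0.1696216 rad; a=sin²(Δφ/2)+cosφ1·cosφ2·sin²(Δλ/2)=0.0138677480; c=2·atan2(√a, √(1-a))=0.236070593; dist=6371·c=1504.006 ≈ 1504.0 km; running total=14141.5 km
Leg 3 bearing: y=sinΔλ·cosφ2=0.16649064, x=cosφ1·sinφ2-sinφ1·cosφ2·cosΔλ=0.16426381; θ=atan2(y, x)=45.3857° ≈ 45.4°

Leg 1: dist=2864.9 km, bearing=183.7°
Leg 2: dist=9772.6 km, bearing=78.3°
Leg 3: dist=1504.0 km, bearing=45.4°
Total: 14141.5 km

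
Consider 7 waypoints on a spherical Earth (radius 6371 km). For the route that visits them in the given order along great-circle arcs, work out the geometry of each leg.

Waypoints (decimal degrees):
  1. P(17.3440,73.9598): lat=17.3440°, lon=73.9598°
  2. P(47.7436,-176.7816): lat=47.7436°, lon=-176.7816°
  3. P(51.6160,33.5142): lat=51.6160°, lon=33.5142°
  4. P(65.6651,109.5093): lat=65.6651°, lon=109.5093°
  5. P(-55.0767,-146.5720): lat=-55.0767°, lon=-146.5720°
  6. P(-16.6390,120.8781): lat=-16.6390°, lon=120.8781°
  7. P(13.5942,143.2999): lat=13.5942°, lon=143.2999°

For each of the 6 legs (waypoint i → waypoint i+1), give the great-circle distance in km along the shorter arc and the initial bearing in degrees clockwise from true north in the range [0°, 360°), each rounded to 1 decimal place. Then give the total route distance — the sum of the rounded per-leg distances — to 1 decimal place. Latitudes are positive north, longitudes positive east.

Leg 1: φ1=0.3027099, φ2=0.8332830, Δφ=0.5305731, Δλ=-4.3762630 rad; a=sin²(Δφ/2)+cosφ1·cosφ2·sin²(Δλ/2)=0.4955342383; c=2·atan2(√a, √(1-a))=1.561864685; dist=6371·c=9950.640 ≈ 9950.6 km; running total=9950.6 km
Leg 1 bearing: y=sinΔλ·cosφ2=0.63481889, x=cosφ1·sinφ2-sinφ1·cosφ2·cosΔλ=0.77260935; θ=atan2(y, x)=39.4084° ≈ 39.4°
Leg 2: φ1=0.8332830, φ2=0.9008691, Δφ=0.0675861, Δλ=3.6703541 rad; a=sin²(Δφ/2)+cosφ1·cosφ2·sin²(Δλ/2)=0.3901734443; c=2·atan2(√a, √(1-a))=1.349337443; dist=6371·c=8596.629 ≈ 8596.6 km; running total=18547.2 km
Leg 2 bearing: y=sinΔλ·cosφ2=-0.31323649, x=cosφ1·sinφ2-sinφ1·cosφ2·cosΔλ=0.92392392; θ=atan2(y, x)=-18.7281° <0 so +360° → 341.2719° ≈ 341.3°
Leg 3: φ1=0.9008691, φ2=1.1460722, Δφ=0.2452031, Δλ=1.3263647 rad; a=sin²(Δφ/2)+cosφ1·cosφ2·sin²(Δλ/2)=0.1119284971; c=2·atan2(√a, √(1-a))=0.682270556; dist=6371·c=4346.746 ≈ 4346.7 km; running total=22893.9 km
Leg 3 bearing: y=sinΔλ·cosφ2=0.39982069, x=cosφ1·sinφ2-sinφ1·cosφ2·cosΔλ=0.48759148; θ=atan2(y, x)=39.3514° ≈ 39.4°
Leg 4: φ1=1.1460722, φ2=-0.9612698, Δφ=-2.1073420, Δλ=-4.4694618 rad; a=sin²(Δφ/2)+cosφ1·cosφ2·sin²(Δλ/2)=0.9019080786; c=2·atan2(√a, √(1-a))=2.504479050; dist=6371·c=15956.036 ≈ 15956.0 km; running total=38849.9 km
Leg 4 bearing: y=sinΔλ·cosφ2=0.55567023, x=cosφ1·sinφ2-sinφ1·cosφ2·cosΔλ=-0.21239158; θ=atan2(y, x)=110.9182° ≈ 110.9°
Leg 5: φ1=-0.9612698, φ2=-0.2904053, Δφ=0.6708644, Δλ=4.6678848 rad; a=sin²(Δφ/2)+cosφ1·cosφ2·sin²(Δλ/2)=0.3948133489; c=2·atan2(√a, √(1-a))=1.358839535; dist=6371·c=8657.167 ≈ 8657.2 km; running total=47507.1 km
Leg 5 bearing: y=sinΔλ·cosφ2=-0.95717920, x=cosφ1·sinφ2-sinφ1·cosφ2·cosΔλ=-0.19887445; θ=atan2(y, x)=-101.7374° <0 so +360° → 258.2626° ≈ 258.3°
Leg 6: φ1=-0.2904053, φ2=0.2372635, Δφ=0.5276689, Δλ=0.3913342 rad; a=sin²(Δφ/2)+cosφ1·cosφ2·sin²(Δλ/2)=0.1032105554; c=2·atan2(√a, √(1-a))=0.654127875; dist=6371·c=4167.449 ≈ 4167.4 km; running total=51674.5 km
Leg 6 bearing: y=sinΔλ·cosφ2=0.37073650, x=cosφ1·sinφ2-sinφ1·cosφ2·cosΔλ=0.48248004; θ=atan2(y, x)=37.5386° ≈ 37.5°

Leg 1: dist=9950.6 km, bearing=39.4°
Leg 2: dist=8596.6 km, bearing=341.3°
Leg 3: dist=4346.7 km, bearing=39.4°
Leg 4: dist=15956.0 km, bearing=110.9°
Leg 5: dist=8657.2 km, bearing=258.3°
Leg 6: dist=4167.4 km, bearing=37.5°
Total: 51674.5 km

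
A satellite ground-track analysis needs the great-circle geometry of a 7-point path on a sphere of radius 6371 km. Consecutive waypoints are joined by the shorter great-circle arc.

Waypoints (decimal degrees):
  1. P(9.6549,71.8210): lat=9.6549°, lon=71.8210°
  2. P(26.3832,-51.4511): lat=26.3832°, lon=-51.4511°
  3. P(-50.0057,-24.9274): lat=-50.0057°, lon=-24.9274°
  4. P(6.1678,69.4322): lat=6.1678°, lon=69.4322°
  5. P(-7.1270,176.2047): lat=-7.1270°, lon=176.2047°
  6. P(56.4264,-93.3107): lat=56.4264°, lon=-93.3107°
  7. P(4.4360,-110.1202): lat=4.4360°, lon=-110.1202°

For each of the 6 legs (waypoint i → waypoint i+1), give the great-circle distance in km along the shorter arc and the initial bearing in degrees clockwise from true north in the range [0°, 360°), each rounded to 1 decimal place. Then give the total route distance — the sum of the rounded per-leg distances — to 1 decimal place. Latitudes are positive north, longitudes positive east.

Leg 1: dist=12698.9 km, bearing=304.8°
Leg 2: dist=8888.6 km, bearing=163.1°
Leg 3: dist=10843.8 km, bearing=89.4°
Leg 4: dist=11935.5 km, bearing=95.6°
Leg 5: dist=10697.0 km, bearing=33.8°
Leg 6: dist=5969.4 km, bearing=201.0°
Total: 61033.2 km

Leg 1: φ1=0.1685098, φ2=0.4604737, Δφ=0.2919639, Δλ=-2.1515040 rad; a=sin²(Δφ/2)+cosφ1·cosφ2·sin²(Δλ/2)=0.7049922597; c=2·atan2(√a, √(1-a))=1.993233416; dist=6371·c=12698.890 ≈ 12698.9 km; running total=12698.9 km
Leg 1 bearing: y=sinΔλ·cosφ2=-0.74899083, x=cosφ1·sinφ2-sinφ1·cosφ2·cosΔλ=0.52050498; θ=atan2(y, x)=-55.2030° <0 so +360° → 304.7970° ≈ 304.8°
Leg 2: φ1=0.4604737, φ2=-0.8727641, Δφ=-1.3332378, Δλ=0.4629259 rad; a=sin²(Δφ/2)+cosφ1·cosφ2·sin²(Δλ/2)=0.4126346640; c=2·atan2(√a, √(1-a))=1.395164101; dist=6371·c=8888.590 ≈ 8888.6 km; running total=21587.5 km
Leg 2 bearing: y=sinΔλ·cosφ2=0.28701432, x=cosφ1·sinφ2-sinφ1·cosφ2·cosΔλ=-0.94185560; θ=atan2(y, x)=163.0523° ≈ 163.1°
Leg 3: φ1=-0.8727641, φ2=0.1076484, Δφ=0.9804125, Δλ=1.6468857 rad; a=sin²(Δφ/2)+cosφ1·cosφ2·sin²(Δλ/2)=0.5654423479; c=2·atan2(√a, √(1-a))=1.702057626; dist=6371·c=10843.809 ≈ 10843.8 km; running total=32431.3 km
Leg 3 bearing: y=sinΔλ·cosφ2=0.99133485, x=cosφ1·sinφ2-sinφ1·cosφ2·cosΔλ=0.01115394; θ=atan2(y, x)=89.3554° ≈ 89.4°
Leg 4: φ1=0.1076484, φ2=-0.1243896, Δφ=-0.2320380, Δλ=1.8635317 rad; a=sin²(Δφ/2)+cosφ1·cosφ2·sin²(Δλ/2)=0.6490076102; c=2·atan2(√a, √(1-a))=1.873409045; dist=6371·c=11935.489 ≈ 11935.5 km; running total=44366.8 km
Leg 4 bearing: y=sinΔλ·cosφ2=0.95006039, x=cosφ1·sinφ2-sinφ1·cosφ2·cosΔλ=-0.09258608; θ=atan2(y, x)=95.5661° ≈ 95.6°
Leg 5: φ1=-0.1243896, φ2=0.9848265, Δφ=1.1092161, Δλ=-4.7039311 rad; a=sin²(Δφ/2)+cosφ1·cosφ2·sin²(Δλ/2)=0.5540062374; c=2·atan2(√a, √(1-a))=1.679019937; dist=6371·c=10697.036 ≈ 10697.0 km; running total=55063.8 km
Leg 5 bearing: y=sinΔλ·cosφ2=0.55298793, x=cosφ1·sinφ2-sinφ1·cosφ2·cosΔλ=0.82615837; θ=atan2(y, x)=33.7963° ≈ 33.8°
Leg 6: φ1=0.9848265, φ2=0.0774228, Δφ=-0.9074037, Δλ=-0.2933811 rad; a=sin²(Δφ/2)+cosφ1·cosφ2·sin²(Δλ/2)=0.2038824361; c=2·atan2(√a, √(1-a))=0.936966385; dist=6371·c=5969.413 ≈ 5969.4 km; running total=61033.2 km
Leg 6 bearing: y=sinΔλ·cosφ2=-0.28832421, x=cosφ1·sinφ2-sinφ1·cosφ2·cosΔλ=-0.75241392; θ=atan2(y, x)=-159.0332° <0 so +360° → 200.9668° ≈ 201.0°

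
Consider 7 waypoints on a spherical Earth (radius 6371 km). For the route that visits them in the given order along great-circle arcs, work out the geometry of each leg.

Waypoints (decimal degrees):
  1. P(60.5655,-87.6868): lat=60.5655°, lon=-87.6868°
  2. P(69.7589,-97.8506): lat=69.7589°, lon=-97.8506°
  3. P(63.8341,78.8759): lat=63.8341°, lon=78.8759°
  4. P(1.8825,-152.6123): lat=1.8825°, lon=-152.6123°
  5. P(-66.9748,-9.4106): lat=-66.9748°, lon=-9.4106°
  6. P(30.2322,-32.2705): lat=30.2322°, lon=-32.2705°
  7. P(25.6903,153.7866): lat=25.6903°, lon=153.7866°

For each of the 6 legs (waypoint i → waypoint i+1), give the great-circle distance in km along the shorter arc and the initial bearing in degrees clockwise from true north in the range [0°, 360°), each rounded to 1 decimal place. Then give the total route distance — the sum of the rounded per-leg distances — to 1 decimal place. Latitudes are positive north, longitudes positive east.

Leg 1: dist=1123.7 km, bearing=339.6°
Leg 2: dist=5158.0 km, bearing=2.0°
Leg 3: dist=11584.2 km, bearing=53.8°
Leg 4: dist=12239.9 km, bearing=165.6°
Leg 5: dist=10979.7 km, bearing=340.1°
Leg 6: dist=13763.4 km, bearing=353.4°
Total: 54848.9 km

Leg 1: φ1=1.0570674, φ2=1.2175225, Δφ=0.1604551, Δλ=-0.1773918 rad; a=sin²(Δφ/2)+cosφ1·cosφ2·sin²(Δλ/2)=0.0077566997; c=2·atan2(√a, √(1-a))=0.176372771; dist=6371·c=1123.671 ≈ 1123.7 km; running total=1123.7 km
Leg 1 bearing: y=sinΔλ·cosφ2=-0.06105110, x=cosφ1·sinφ2-sinφ1·cosφ2·cosΔλ=0.16449589; θ=atan2(y, x)=-20.3619° <0 so +360° → 339.6381° ≈ 339.6°
Leg 2: φ1=1.2175225, φ2=1.1141152, Δφ=-0.1034073, Δλ=3.0844593 rad; a=sin²(Δφ/2)+cosφ1·cosφ2·sin²(Δλ/2)=0.1551100014; c=2·atan2(√a, √(1-a))=0.809611181; dist=6371·c=5158.033 ≈ 5158.0 km; running total=6281.7 km
Leg 2 bearing: y=sinΔλ·cosφ2=0.02518049, x=cosφ1·sinφ2-sinφ1·cosφ2·cosΔλ=0.72358102; θ=atan2(y, x)=1.9931° ≈ 2.0°
Leg 3: φ1=1.1141152, φ2=0.0328558, Δφ=-1.0812594, Δλ=-4.0402313 rad; a=sin²(Δφ/2)+cosφ1·cosφ2·sin²(Δλ/2)=0.6224753841; c=2·atan2(√a, √(1-a))=1.818265240; dist=6371·c=11584.168 ≈ 11584.2 km; running total=17865.9 km
Leg 3 bearing: y=sinΔλ·cosφ2=0.78205763, x=cosφ1·sinφ2-sinφ1·cosφ2·cosΔλ=0.57304885; θ=atan2(y, x)=53.7681° ≈ 53.8°
Leg 4: φ1=0.0328558, φ2=-1.1689308, Δφ=-1.2017866, Δλ=2.4993412 rad; a=sin²(Δφ/2)+cosφ1·cosφ2·sin²(Δλ/2)=0.6716327980; c=2·atan2(√a, √(1-a))=1.921187881; dist=6371·c=12239.888 ≈ 12239.9 km; running total=30105.8 km
Leg 4 bearing: y=sinΔλ·cosφ2=0.23429037, x=cosφ1·sinφ2-sinφ1·cosφ2·cosΔλ=-0.90954755; θ=atan2(y, x)=165.5552° ≈ 165.6°
Leg 5: φ1=-1.1689308, φ2=0.5276514, Δφ=1.6965822, Δλ=-0.3989805 rad; a=sin²(Δφ/2)+cosφ1·cosφ2·sin²(Δλ/2)=0.5759984782; c=2·atan2(√a, √(1-a))=1.723384719; dist=6371·c=10979.684 ≈ 10979.7 km; running total=41085.5 km
Leg 5 bearing: y=sinΔλ·cosφ2=-0.33564286, x=cosφ1·sinφ2-sinφ1·cosφ2·cosΔλ=0.92964552; θ=atan2(y, x)=-19.8518° <0 so +360° → 340.1482° ≈ 340.1°
Leg 6: φ1=0.5276514, φ2=0.4483803, Δφ=-0.0792711, Δλ=3.2473090 rad; a=sin²(Δφ/2)+cosφ1·cosφ2·sin²(Δλ/2)=0.7779835512; c=2·atan2(√a, √(1-a))=2.160322336; dist=6371·c=13763.414 ≈ 13763.4 km; running total=54848.9 km
Leg 6 bearing: y=sinΔλ·cosφ2=-0.09508897, x=cosφ1·sinφ2-sinφ1·cosφ2·cosΔλ=0.82574734; θ=atan2(y, x)=-6.5690° <0 so +360° → 353.4310° ≈ 353.4°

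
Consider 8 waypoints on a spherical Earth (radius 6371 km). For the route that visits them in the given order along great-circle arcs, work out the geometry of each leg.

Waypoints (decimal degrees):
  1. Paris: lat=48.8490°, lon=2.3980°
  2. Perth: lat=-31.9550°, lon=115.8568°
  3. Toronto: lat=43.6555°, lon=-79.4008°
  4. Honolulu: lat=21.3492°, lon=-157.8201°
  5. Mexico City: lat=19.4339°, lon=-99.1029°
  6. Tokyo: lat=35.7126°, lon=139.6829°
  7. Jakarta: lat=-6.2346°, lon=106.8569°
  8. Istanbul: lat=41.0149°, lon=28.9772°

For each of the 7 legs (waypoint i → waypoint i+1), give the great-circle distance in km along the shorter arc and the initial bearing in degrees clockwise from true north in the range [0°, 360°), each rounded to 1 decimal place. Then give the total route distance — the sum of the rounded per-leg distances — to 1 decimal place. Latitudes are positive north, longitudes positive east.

Leg 1: dist=14274.4 km, bearing=96.9°
Leg 2: dist=18152.8 km, bearing=41.4°
Leg 3: dist=7478.7 km, bearing=278.4°
Leg 4: dist=6087.5 km, bearing=80.7°
Leg 5: dist=11307.3 km, bearing=314.8°
Leg 6: dist=5788.5 km, bearing=223.1°
Leg 7: dist=9457.5 km, bearing=312.2°
Total: 72546.7 km

Leg 1: φ1=0.8525759, φ2=-0.5577200, Δφ=-1.4102958, Δλ=1.9802296 rad; a=sin²(Δφ/2)+cosφ1·cosφ2·sin²(Δλ/2)=0.8103902320; c=2·atan2(√a, √(1-a))=2.240534148; dist=6371·c=14274.443 ≈ 14274.4 km; running total=14274.4 km
Leg 1 bearing: y=sinΔλ·cosφ2=0.77833557, x=cosφ1·sinφ2-sinφ1·cosφ2·cosΔλ=-0.09394338; θ=atan2(y, x)=96.8822° ≈ 96.9°
Leg 2: φ1=-0.5577200, φ2=0.7619322, Δφ=1.3196522, Δλ=-3.4078880 rad; a=sin²(Δφ/2)+cosφ1·cosφ2·sin²(Δλ/2)=0.9787918642; c=2·atan2(√a, √(1-a))=2.849292921; dist=6371·c=18152.845 ≈ 18152.8 km; running total=32427.2 km
Leg 2 bearing: y=sinΔλ·cosφ2=0.19039660, x=cosφ1·sinφ2-sinφ1·cosφ2·cosΔλ=0.21629272; θ=atan2(y, x)=41.3566° ≈ 41.4°
Leg 3: φ1=0.7619322, φ2=0.3726138, Δφ=-0.3893184, Δλ=-1.3686750 rad; a=sin²(Δφ/2)+cosφ1·cosφ2·sin²(Δλ/2)=0.3067063839; c=2·atan2(√a, √(1-a))=1.173868086; dist=6371·c=7478.714 ≈ 7478.7 km; running total=39905.9 km
Leg 3 bearing: y=sinΔλ·cosφ2=-0.91241881, x=cosφ1·sinφ2-sinφ1·cosφ2·cosΔλ=0.13432136; θ=atan2(y, x)=-81.6254° <0 so +360° → 278.3746° ≈ 278.4°
Leg 4: φ1=0.3726138, φ2=0.3391855, Δφ=-0.0334283, Δλ=1.0248085 rad; a=sin²(Δφ/2)+cosφ1·cosφ2·sin²(Δλ/2)=0.2113986687; c=2·atan2(√a, √(1-a))=0.955497387; dist=6371·c=6087.474 ≈ 6087.5 km; running total=45993.4 km
Leg 4 bearing: y=sinΔλ·cosφ2=0.80592390, x=cosφ1·sinφ2-sinφ1·cosφ2·cosΔλ=0.13161974; θ=atan2(y, x)=80.7246° ≈ 80.7°
Leg 5: φ1=0.3391855, φ2=0.6233025, Δφ=0.2841169, Δλ=4.1675984 rad; a=sin²(Δφ/2)+cosφ1·cosφ2·sin²(Δλ/2)=0.6012990776; c=2·atan2(√a, √(1-a))=1.774806700; dist=6371·c=11307.293 ≈ 11307.3 km; running total=57300.7 km
Leg 5 bearing: y=sinΔλ·cosφ2=-0.69441318, x=cosφ1·sinφ2-sinφ1·cosφ2·cosΔλ=0.69046675; θ=atan2(y, x)=-45.1633° <0 so +360° → 314.8367° ≈ 314.8°
Leg 6: φ1=0.6233025, φ2=-0.1088143, Δφ=-0.7321168, Δλ=-0.5729218 rad; a=sin²(Δφ/2)+cosφ1·cosφ2·sin²(Δλ/2)=0.1925622396; c=2·atan2(√a, √(1-a))=0.908568214; dist=6371·c=5788.488 ≈ 5788.5 km; running total=63089.2 km
Leg 6 bearing: y=sinΔλ·cosφ2=-0.53888344, x=cosφ1·sinφ2-sinφ1·cosφ2·cosΔλ=-0.57578879; θ=atan2(y, x)=-136.8963° <0 so +360° → 223.1037° ≈ 223.1°
Leg 7: φ1=-0.1088143, φ2=0.7158450, Δφ=0.8246593, Δλ=-1.3592572 rad; a=sin²(Δφ/2)+cosφ1·cosφ2·sin²(Δλ/2)=0.4568896841; c=2·atan2(√a, √(1-a))=1.484468509; dist=6371·c=9457.549 ≈ 9457.5 km; running total=72546.7 km
Leg 7 bearing: y=sinΔλ·cosφ2=-0.73771945, x=cosφ1·sinφ2-sinφ1·cosφ2·cosΔλ=0.66957899; θ=atan2(y, x)=-47.7721° <0 so +360° → 312.2279° ≈ 312.2°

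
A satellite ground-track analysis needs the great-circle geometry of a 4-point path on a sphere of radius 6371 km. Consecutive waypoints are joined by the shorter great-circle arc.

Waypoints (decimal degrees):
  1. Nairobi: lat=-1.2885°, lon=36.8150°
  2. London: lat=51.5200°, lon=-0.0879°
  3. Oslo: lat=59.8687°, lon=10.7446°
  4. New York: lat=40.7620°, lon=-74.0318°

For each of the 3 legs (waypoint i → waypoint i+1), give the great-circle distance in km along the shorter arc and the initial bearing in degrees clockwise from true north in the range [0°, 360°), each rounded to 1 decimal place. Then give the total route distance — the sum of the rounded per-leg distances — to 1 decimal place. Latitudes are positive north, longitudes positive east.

Leg 1: dist=6819.0 km, bearing=334.8°
Leg 2: dist=1147.0 km, bearing=31.8°
Leg 3: dist=5913.3 km, bearing=289.6°
Total: 13879.3 km

Leg 1: φ1=-0.0224886, φ2=0.8991936, Δφ=0.9216822, Δλ=-0.6440771 rad; a=sin²(Δφ/2)+cosφ1·cosφ2·sin²(Δλ/2)=0.2600754749; c=2·atan2(√a, √(1-a))=1.070313674; dist=6371·c=6818.968 ≈ 6819.0 km; running total=6819.0 km
Leg 1 bearing: y=sinΔλ·cosφ2=-0.37363152, x=cosφ1·sinφ2-sinφ1·cosφ2·cosΔλ=0.79381634; θ=atan2(y, x)=-25.2053° <0 so +360° → 334.7947° ≈ 334.8°
Leg 2: φ1=0.8991936, φ2=1.0449059, Δφ=0.1457123, Δλ=0.1890628 rad; a=sin²(Δφ/2)+cosφ1·cosφ2·sin²(Δλ/2)=0.0080815894; c=2·atan2(√a, √(1-a))=0.180038378; dist=6371·c=1147.025 ≈ 1147.0 km; running total=7966.0 km
Leg 2 bearing: y=sinΔλ·cosφ2=0.09434197, x=cosφ1·sinφ2-sinφ1·cosφ2·cosΔλ=0.15219955; θ=atan2(y, x)=31.7930° ≈ 31.8°
Leg 3: φ1=1.0449059, φ2=0.7114311, Δφ=-0.3334748, Δλ=-1.4796273 rad; a=sin²(Δφ/2)+cosφ1·cosφ2·sin²(Δλ/2)=0.2003448658; c=2·atan2(√a, √(1-a))=0.928157104; dist=6371·c=5913.289 ≈ 5913.3 km; running total=13879.3 km
Leg 3 bearing: y=sinΔλ·cosφ2=-0.75428264, x=cosφ1·sinφ2-sinφ1·cosφ2·cosΔλ=0.26811359; θ=atan2(y, x)=-70.4320° <0 so +360° → 289.5680° ≈ 289.6°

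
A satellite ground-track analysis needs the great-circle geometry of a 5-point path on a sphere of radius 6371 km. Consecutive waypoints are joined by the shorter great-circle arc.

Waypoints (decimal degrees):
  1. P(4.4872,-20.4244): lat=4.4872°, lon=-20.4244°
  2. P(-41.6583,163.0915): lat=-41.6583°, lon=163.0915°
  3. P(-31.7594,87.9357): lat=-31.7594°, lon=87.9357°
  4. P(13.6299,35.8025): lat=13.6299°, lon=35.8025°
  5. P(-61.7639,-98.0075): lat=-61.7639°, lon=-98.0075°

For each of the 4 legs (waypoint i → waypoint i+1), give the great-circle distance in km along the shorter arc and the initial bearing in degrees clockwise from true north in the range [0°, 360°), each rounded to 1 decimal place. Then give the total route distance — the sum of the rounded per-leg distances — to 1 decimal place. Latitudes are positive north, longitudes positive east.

Leg 1: φ1=0.0783164, φ2=-0.7270745, Δφ=-0.8053909, Δλ=3.2029567 rad; a=sin²(Δφ/2)+cosφ1·cosφ2·sin²(Δλ/2)=0.8977164337; c=2·atan2(√a, √(1-a))=2.490517825; dist=6371·c=15867.089 ≈ 15867.1 km; running total=15867.1 km
Leg 1 bearing: y=sinΔλ·cosφ2=-0.04581766, x=cosφ1·sinφ2-sinφ1·cosφ2·cosΔλ=-0.60430729; θ=atan2(y, x)=-175.6642° <0 so +360° → 184.3358° ≈ 184.3°
Leg 2: φ1=-0.7270745, φ2=-0.5543061, Δφ=0.1727684, Δλ=-1.3117162 rad; a=sin²(Δφ/2)+cosφ1·cosφ2·sin²(Δλ/2)=0.2436967711; c=2·atan2(√a, √(1-a))=1.032578655; dist=6371·c=6578.559 ≈ 6578.6 km; running total=22445.7 km
Leg 2 bearing: y=sinΔλ·cosφ2=-0.82188914, x=cosφ1·sinφ2-sinφ1·cosφ2·cosΔλ=-0.24846097; θ=atan2(y, x)=-106.8203° <0 so +360° → 253.1797° ≈ 253.2°
Leg 3: φ1=-0.5543061, φ2=0.2378866, Δφ=0.7921927, Δλ=-0.9098960 rad; a=sin²(Δφ/2)+cosφ1·cosφ2·sin²(Δλ/2)=0.3084080345; c=2·atan2(√a, √(1-a))=1.177555448; dist=6371·c=7502.206 ≈ 7502.2 km; running total=29947.9 km
Leg 3 bearing: y=sinΔλ·cosφ2=-0.76720782, x=cosφ1·sinφ2-sinφ1·cosφ2·cosΔλ=0.51435614; θ=atan2(y, x)=-56.1611° <0 so +360° → 303.8389° ≈ 303.8°
Leg 4: φ1=0.2378866, φ2=-1.0779834, Δφ=-1.3158700, Δλ=-2.3354251 rad; a=sin²(Δφ/2)+cosφ1·cosφ2·sin²(Δλ/2)=0.7629507572; c=2·atan2(√a, √(1-a))=2.124571018; dist=6371·c=13535.642 ≈ 13535.6 km; running total=43483.5 km
Leg 4 bearing: y=sinΔλ·cosφ2=-0.34141190, x=cosφ1·sinφ2-sinφ1·cosφ2·cosΔλ=-0.77901573; θ=atan2(y, x)=-156.3341° <0 so +360° → 203.6659° ≈ 203.7°

Leg 1: dist=15867.1 km, bearing=184.3°
Leg 2: dist=6578.6 km, bearing=253.2°
Leg 3: dist=7502.2 km, bearing=303.8°
Leg 4: dist=13535.6 km, bearing=203.7°
Total: 43483.5 km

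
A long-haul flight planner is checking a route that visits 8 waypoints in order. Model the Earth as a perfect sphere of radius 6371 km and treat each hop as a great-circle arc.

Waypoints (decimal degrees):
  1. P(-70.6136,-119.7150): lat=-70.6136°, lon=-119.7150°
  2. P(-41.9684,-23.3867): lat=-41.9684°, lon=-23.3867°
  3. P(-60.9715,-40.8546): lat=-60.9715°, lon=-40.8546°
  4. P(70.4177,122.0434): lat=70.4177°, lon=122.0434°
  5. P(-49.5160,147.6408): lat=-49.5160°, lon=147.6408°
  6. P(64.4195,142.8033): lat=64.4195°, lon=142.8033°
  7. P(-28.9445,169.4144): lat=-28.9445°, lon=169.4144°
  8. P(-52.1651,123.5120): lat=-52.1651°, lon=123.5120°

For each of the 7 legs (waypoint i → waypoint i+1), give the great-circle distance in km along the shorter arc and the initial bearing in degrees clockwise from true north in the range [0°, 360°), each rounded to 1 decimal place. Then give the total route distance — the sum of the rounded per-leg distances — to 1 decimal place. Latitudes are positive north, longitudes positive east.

Leg 1: dist=5879.1 km, bearing=112.0°
Leg 2: dist=2417.6 km, bearing=203.2°
Leg 3: dist=18714.9 km, bearing=29.1°
Leg 4: dist=13494.2 km, bearing=160.8°
Leg 5: dist=12676.0 km, bearing=357.7°
Leg 6: dist=10637.4 km, bearing=156.8°
Leg 7: dist=4548.9 km, bearing=222.3°
Total: 68368.1 km

Leg 1: φ1=-1.2324398, φ2=-0.7324868, Δφ=0.4999531, Δλ=1.6812460 rad; a=sin²(Δφ/2)+cosφ1·cosφ2·sin²(Δλ/2)=0.1981992054; c=2·atan2(√a, √(1-a))=0.922785590; dist=6371·c=5879.067 ≈ 5879.1 km; running total=5879.1 km
Leg 1 bearing: y=sinΔλ·cosφ2=0.73898325, x=cosφ1·sinφ2-sinφ1·cosφ2·cosΔλ=-0.29928059; θ=atan2(y, x)=112.0474° ≈ 112.0°
Leg 2: φ1=-0.7324868, φ2=-1.0641534, Δφ=-0.3316667, Δλ=-0.3048724 rad; a=sin²(Δφ/2)+cosφ1·cosφ2·sin²(Δλ/2)=0.0355682955; c=2·atan2(√a, √(1-a))=0.379463748; dist=6371·c=2417.564 ≈ 2417.6 km; running total=8296.7 km
Leg 2 bearing: y=sinΔλ·cosφ2=-0.14565657, x=cosφ1·sinφ2-sinφ1·cosφ2·cosΔλ=-0.34058322; θ=atan2(y, x)=-156.8452° <0 so +360° → 203.1548° ≈ 203.2°
Leg 3: φ1=-1.0641534, φ2=1.2290207, Δφ=2.2931741, Δλ=2.8431064 rad; a=sin²(Δφ/2)+cosφ1·cosφ2·sin²(Δλ/2)=0.9896244394; c=2·atan2(√a, √(1-a))=2.937517721; dist=6371·c=18714.925 ≈ 18714.9 km; running total=27011.6 km
Leg 3 bearing: y=sinΔλ·cosφ2=0.09856189, x=cosφ1·sinφ2-sinφ1·cosφ2·cosΔλ=0.17707960; θ=atan2(y, x)=29.1002° ≈ 29.1°
Leg 4: φ1=1.2290207, φ2=-0.8642172, Δφ=-2.0932379, Δλ=0.4467589 rad; a=sin²(Δφ/2)+cosφ1·cosφ2·sin²(Δλ/2)=0.7601771690; c=2·atan2(√a, √(1-a))=2.118062165; dist=6371·c=13494.174 ≈ 13494.2 km; running total=40505.8 km
Leg 4 bearing: y=sinΔλ·cosφ2=0.28049891, x=cosφ1·sinφ2-sinφ1·cosφ2·cosΔλ=-0.80656787; θ=atan2(y, x)=160.8239° ≈ 160.8°
Leg 5: φ1=-0.8642172, φ2=1.1243324, Δφ=1.9885496, Δλ=-0.0844303 rad; a=sin²(Δφ/2)+cosφ1·cosφ2·sin²(Δλ/2)=0.7033532646; c=2·atan2(√a, √(1-a))=1.989642384; dist=6371·c=12676.012 ≈ 12676.0 km; running total=53181.8 km
Leg 5 bearing: y=sinΔλ·cosφ2=-0.03641192, x=cosφ1·sinφ2-sinφ1·cosφ2·cosΔλ=0.91283294; θ=atan2(y, x)=-2.2843° <0 so +360° → 357.7157° ≈ 357.7°
Leg 6: φ1=1.1243324, φ2=-0.5051768, Δφ=-1.6295092, Δλ=0.4644513 rad; a=sin²(Δφ/2)+cosφ1·cosφ2·sin²(Δλ/2)=0.5493526034; c=2·atan2(√a, √(1-a))=1.669662517; dist=6371·c=10637.420 ≈ 10637.4 km; running total=63819.2 km
Leg 6 bearing: y=sinΔλ·cosφ2=0.39198059, x=cosφ1·sinφ2-sinφ1·cosφ2·cosΔλ=-0.91466305; θ=atan2(y, x)=156.8024° ≈ 156.8°
Leg 7: φ1=-0.5051768, φ2=-0.9104527, Δφ=-0.4052759, Δλ=-0.8011480 rad; a=sin²(Δφ/2)+cosφ1·cosφ2·sin²(Δλ/2)=0.1221235815; c=2·atan2(√a, √(1-a))=0.713993348; dist=6371·c=4548.852 ≈ 4548.9 km; running total=68368.1 km
Leg 7 bearing: y=sinΔλ·cosφ2=-0.44050811, x=cosφ1·sinφ2-sinφ1·cosφ2·cosΔλ=-0.48455161; θ=atan2(y, x)=-137.7259° <0 so +360° → 222.2741° ≈ 222.3°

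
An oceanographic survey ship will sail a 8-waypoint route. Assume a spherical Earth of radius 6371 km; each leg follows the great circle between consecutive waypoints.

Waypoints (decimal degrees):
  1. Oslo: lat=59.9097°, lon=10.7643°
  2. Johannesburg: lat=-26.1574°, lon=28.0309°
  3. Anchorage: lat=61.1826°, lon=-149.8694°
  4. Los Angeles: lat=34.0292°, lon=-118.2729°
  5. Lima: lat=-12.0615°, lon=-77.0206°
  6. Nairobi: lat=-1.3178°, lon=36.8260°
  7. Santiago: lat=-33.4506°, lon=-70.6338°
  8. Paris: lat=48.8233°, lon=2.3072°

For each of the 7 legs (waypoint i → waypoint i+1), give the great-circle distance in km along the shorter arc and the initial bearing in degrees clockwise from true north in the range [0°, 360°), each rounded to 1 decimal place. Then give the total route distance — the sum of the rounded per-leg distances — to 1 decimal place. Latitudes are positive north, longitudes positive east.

Leg 1: dist=9699.7 km, bearing=164.5°
Leg 2: dist=16117.2 km, bearing=358.2°
Leg 3: dist=3763.1 km, bearing=128.8°
Leg 4: dist=6727.7 km, bearing=132.2°
Leg 5: dist=12563.1 km, bearing=96.7°
Leg 6: dist=11535.9 km, bearing=235.0°
Leg 7: dist=11642.0 km, bearing=40.6°
Total: 72048.7 km

Leg 1: φ1=1.0456215, φ2=-0.4565328, Δφ=-1.5021543, Δλ=0.3013590 rad; a=sin²(Δφ/2)+cosφ1·cosφ2·sin²(Δλ/2)=0.4758461706; c=2·atan2(√a, √(1-a))=1.522469860; dist=6371·c=9699.655 ≈ 9699.7 km; running total=9699.7 km
Leg 1 bearing: y=sinΔλ·cosφ2=0.26642003, x=cosφ1·sinφ2-sinφ1·cosφ2·cosΔλ=-0.96264570; θ=atan2(y, x)=164.5301° ≈ 164.5°
Leg 2: φ1=-0.4565328, φ2=1.0678378, Δφ=1.5243706, Δλ=-3.1049460 rad; a=sin²(Δφ/2)+cosφ1·cosφ2·sin²(Δλ/2)=0.9093046013; c=2·atan2(√a, √(1-a))=2.529781638; dist=6371·c=16117.239 ≈ 16117.2 km; running total=25816.9 km
Leg 2 bearing: y=sinΔλ·cosφ2=-0.01766047, x=cosφ1·sinφ2-sinφ1·cosφ2·cosΔλ=0.57407933; θ=atan2(y, x)=-1.7620° <0 so +360° → 358.2380° ≈ 358.2°
Leg 3: φ1=1.0678378, φ2=0.5939216, Δφ=-0.4739162, Δλ=0.5514630 rad; a=sin²(Δφ/2)+cosφ1·cosφ2·sin²(Δλ/2)=0.0847153810; c=2·atan2(√a, √(1-a))=0.590667293; dist=6371·c=3763.141 ≈ 3763.1 km; running total=29580.0 km
Leg 3 bearing: y=sinΔλ·cosφ2=0.43421150, x=cosφ1·sinφ2-sinφ1·cosφ2·cosΔλ=-0.34873359; θ=atan2(y, x)=128.7694° ≈ 128.8°
Leg 4: φ1=0.5939216, φ2=-0.2105129, Δφ=-0.8044345, Δλ=0.7199885 rad; a=sin²(Δφ/2)+cosφ1·cosφ2·sin²(Δλ/2)=0.2538128996; c=2·atan2(√a, √(1-a))=1.055980908; dist=6371·c=6727.654 ≈ 6727.7 km; running total=36307.7 km
Leg 4 bearing: y=sinΔλ·cosφ2=0.64481952, x=cosφ1·sinφ2-sinφ1·cosφ2·cosΔλ=-0.58461562; θ=atan2(y, x)=132.1965° ≈ 132.2°
Leg 5: φ1=-0.2105129, φ2=-0.0229999, Δφ=0.1875129, Δλ=1.9869980 rad; a=sin²(Δφ/2)+cosφ1·cosφ2·sin²(Δλ/2)=0.6952269642; c=2·atan2(√a, √(1-a))=1.971920935; dist=6371·c=12563.108 ≈ 12563.1 km; running total=48870.8 km
Leg 5 bearing: y=sinΔλ·cosφ2=0.91438924, x=cosφ1·sinφ2-sinφ1·cosφ2·cosΔλ=-0.10694877; θ=atan2(y, x)=96.6711° ≈ 96.7°
Leg 6: φ1=-0.0229999, φ2=-0.5838231, Δφ=-0.5608232, Δλ=-1.8755273 rad; a=sin²(Δφ/2)+cosφ1·cosφ2·sin²(Δλ/2)=0.6187979296; c=2·atan2(√a, √(1-a))=1.810686411; dist=6371·c=11535.883 ≈ 11535.9 km; running total=60406.7 km
Leg 6 bearing: y=sinΔλ·cosφ2=-0.79592044, x=cosφ1·sinφ2-sinφ1·cosφ2·cosΔλ=-0.55682930; θ=atan2(y, x)=-124.9768° <0 so +360° → 235.0232° ≈ 235.0°
Leg 7: φ1=-0.5838231, φ2=0.8521273, Δφ=1.4359504, Δλ=1.2730606 rad; a=sin²(Δφ/2)+cosφ1·cosφ2·sin²(Δλ/2)=0.6268713923; c=2·atan2(√a, √(1-a))=1.827344054; dist=6371·c=11642.009 ≈ 11642.0 km; running total=72048.7 km
Leg 7 bearing: y=sinΔλ·cosφ2=0.62941665, x=cosφ1·sinφ2-sinφ1·cosφ2·cosΔλ=0.73447211; θ=atan2(y, x)=40.5954° ≈ 40.6°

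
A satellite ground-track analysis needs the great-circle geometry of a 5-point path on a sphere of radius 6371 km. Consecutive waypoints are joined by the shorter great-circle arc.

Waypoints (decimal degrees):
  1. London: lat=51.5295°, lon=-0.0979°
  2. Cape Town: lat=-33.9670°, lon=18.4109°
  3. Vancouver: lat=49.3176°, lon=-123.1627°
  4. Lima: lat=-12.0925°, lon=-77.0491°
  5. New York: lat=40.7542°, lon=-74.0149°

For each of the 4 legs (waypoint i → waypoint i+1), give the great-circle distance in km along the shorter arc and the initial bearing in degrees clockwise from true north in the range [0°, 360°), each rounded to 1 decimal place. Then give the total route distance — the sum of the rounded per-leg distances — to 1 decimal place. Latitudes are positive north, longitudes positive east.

Leg 1: φ1=0.8993594, φ2=-0.5928360, Δφ=-1.4921954, Δλ=0.3230395 rad; a=sin²(Δφ/2)+cosφ1·cosφ2·sin²(Δλ/2)=0.4740838914; c=2·atan2(√a, √(1-a))=1.518940873; dist=6371·c=9677.172 ≈ 9677.2 km; running total=9677.2 km
Leg 1 bearing: y=sinΔλ·cosφ2=0.26328043, x=cosφ1·sinφ2-sinφ1·cosφ2·cosΔλ=-0.96332592; θ=atan2(y, x)=164.7142° ≈ 164.7°
Leg 2: φ1=-0.5928360, φ2=0.8607545, Δφ=1.4535905, Δλ=-2.4709255 rad; a=sin²(Δφ/2)+cosφ1·cosφ2·sin²(Δλ/2)=0.9236136211; c=2·atan2(√a, √(1-a))=2.581540191; dist=6371·c=16446.993 ≈ 16447.0 km; running total=26124.2 km
Leg 2 bearing: y=sinΔλ·cosφ2=-0.40514015, x=cosφ1·sinφ2-sinφ1·cosφ2·cosΔλ=0.34360946; θ=atan2(y, x)=-49.6979° <0 so +360° → 310.3021° ≈ 310.3°
Leg 3: φ1=0.8607545, φ2=-0.2110539, Δφ=-1.0718084, Δλ=0.8048341 rad; a=sin²(Δφ/2)+cosφ1·cosφ2·sin²(Δλ/2)=0.3584989694; c=2·atan2(√a, √(1-a))=1.283873638; dist=6371·c=8179.559 ≈ 8179.6 km; running total=34303.8 km
Leg 3 bearing: y=sinΔλ·cosφ2=0.70472348, x=cosφ1·sinφ2-sinφ1·cosφ2·cosΔλ=-0.65059561; θ=atan2(y, x)=132.7130° ≈ 132.7°
Leg 4: φ1=-0.2110539, φ2=0.7112950, Δφ=0.9223489, Δλ=0.0529568 rad; a=sin²(Δφ/2)+cosφ1·cosφ2·sin²(Δλ/2)=0.1985443493; c=2·atan2(√a, √(1-a))=0.923651103; dist=6371·c=5884.581 ≈ 5884.6 km; running total=40188.4 km
Leg 4 bearing: y=sinΔλ·cosφ2=0.04009692, x=cosφ1·sinφ2-sinφ1·cosφ2·cosΔλ=0.79679997; θ=atan2(y, x)=2.8808° ≈ 2.9°

Leg 1: dist=9677.2 km, bearing=164.7°
Leg 2: dist=16447.0 km, bearing=310.3°
Leg 3: dist=8179.6 km, bearing=132.7°
Leg 4: dist=5884.6 km, bearing=2.9°
Total: 40188.4 km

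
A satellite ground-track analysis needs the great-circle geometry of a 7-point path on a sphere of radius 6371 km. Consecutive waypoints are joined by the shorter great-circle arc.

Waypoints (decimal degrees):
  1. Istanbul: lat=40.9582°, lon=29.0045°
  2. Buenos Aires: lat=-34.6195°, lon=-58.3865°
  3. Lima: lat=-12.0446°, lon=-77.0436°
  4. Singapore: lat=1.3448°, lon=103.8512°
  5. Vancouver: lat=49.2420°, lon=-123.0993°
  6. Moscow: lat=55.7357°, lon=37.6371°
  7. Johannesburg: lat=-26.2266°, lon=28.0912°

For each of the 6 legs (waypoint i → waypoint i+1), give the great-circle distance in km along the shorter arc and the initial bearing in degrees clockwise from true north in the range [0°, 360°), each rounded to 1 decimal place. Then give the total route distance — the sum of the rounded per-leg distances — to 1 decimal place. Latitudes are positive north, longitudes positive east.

Leg 1: φ1=0.7148554, φ2=-0.6042243, Δφ=-1.3190797, Δλ=-1.5252607 rad; a=sin²(Δφ/2)+cosφ1·cosφ2·sin²(Δλ/2)=0.6720601591; c=2·atan2(√a, √(1-a))=1.922098048; dist=6371·c=12245.687 ≈ 12245.7 km; running total=12245.7 km
Leg 1 bearing: y=sinΔλ·cosφ2=-0.82209002, x=cosφ1·sinφ2-sinφ1·cosφ2·cosΔλ=-0.45359585; θ=atan2(y, x)=-118.8881° <0 so +360° → 241.1119° ≈ 241.1°
Leg 2: φ1=-0.6042243, φ2=-0.2102179, Δφ=0.3940063, Δλ=-0.3256278 rad; a=sin²(Δφ/2)+cosφ1·cosφ2·sin²(Δλ/2)=0.0594575443; c=2·atan2(√a, √(1-a))=0.492645120; dist=6371·c=3138.642 ≈ 3138.6 km; running total=15384.3 km
Leg 2 bearing: y=sinΔλ·cosφ2=-0.31286115, x=cosφ1·sinφ2-sinφ1·cosφ2·cosΔλ=0.35469322; θ=atan2(y, x)=-41.4143° <0 so +360° → 318.5857° ≈ 318.6°
Leg 3: φ1=-0.2102179, φ2=0.0234712, Δφ=0.2336891, Δλ=3.1572099 rad; a=sin²(Δφ/2)+cosφ1·cosφ2·sin²(Δλ/2)=0.9912471080; c=2·atan2(√a, √(1-a))=2.954204825; dist=6371·c=18821.239 ≈ 18821.2 km; running total=34205.5 km
Leg 3 bearing: y=sinΔλ·cosφ2=-0.01561227, x=cosφ1·sinφ2-sinφ1·cosφ2·cosΔλ=-0.18563775; θ=atan2(y, x)=-175.1927° <0 so +360° → 184.8073° ≈ 184.8°
Leg 4: φ1=0.0234712, φ2=0.8594350, Δφ=0.8359638, Δλ=-3.9610335 rad; a=sin²(Δφ/2)+cosφ1·cosφ2·sin²(Δλ/2)=0.7138828140; c=2·atan2(√a, √(1-a))=2.012815702; dist=6371·c=12823.649 ≈ 12823.6 km; running total=47029.1 km
Leg 4 bearing: y=sinΔλ·cosφ2=0.47709077, x=cosφ1·sinφ2-sinφ1·cosφ2·cosΔλ=0.76772454; θ=atan2(y, x)=31.8583° ≈ 31.9°
Leg 5: φ1=0.8594350, φ2=0.9727715, Δφ=0.1133364, Δλ=2.8053794 rad; a=sin²(Δφ/2)+cosφ1·cosφ2·sin²(Δλ/2)=0.3604884567; c=2·atan2(√a, √(1-a))=1.288019685; dist=6371·c=8205.973 ≈ 8206.0 km; running total=55235.1 km
Leg 5 bearing: y=sinΔλ·cosφ2=0.18574569, x=cosφ1·sinφ2-sinφ1·cosφ2·cosΔλ=0.94214896; θ=atan2(y, x)=11.1529° ≈ 11.2°
Leg 6: φ1=0.9727715, φ2=-0.4577405, Δφ=-1.4305120, Δλ=-0.1666074 rad; a=sin²(Δφ/2)+cosφ1·cosφ2·sin²(Δλ/2)=0.4335843766; c=2·atan2(√a, √(1-a))=1.437571330; dist=6371·c=9158.767 ≈ 9158.8 km; running total=64393.9 km
Leg 6 bearing: y=sinΔλ·cosφ2=-0.14876523, x=cosφ1·sinφ2-sinφ1·cosφ2·cosΔλ=-0.97991059; θ=atan2(y, x)=-171.3676° <0 so +360° → 188.6324° ≈ 188.6°

Leg 1: dist=12245.7 km, bearing=241.1°
Leg 2: dist=3138.6 km, bearing=318.6°
Leg 3: dist=18821.2 km, bearing=184.8°
Leg 4: dist=12823.6 km, bearing=31.9°
Leg 5: dist=8206.0 km, bearing=11.2°
Leg 6: dist=9158.8 km, bearing=188.6°
Total: 64393.9 km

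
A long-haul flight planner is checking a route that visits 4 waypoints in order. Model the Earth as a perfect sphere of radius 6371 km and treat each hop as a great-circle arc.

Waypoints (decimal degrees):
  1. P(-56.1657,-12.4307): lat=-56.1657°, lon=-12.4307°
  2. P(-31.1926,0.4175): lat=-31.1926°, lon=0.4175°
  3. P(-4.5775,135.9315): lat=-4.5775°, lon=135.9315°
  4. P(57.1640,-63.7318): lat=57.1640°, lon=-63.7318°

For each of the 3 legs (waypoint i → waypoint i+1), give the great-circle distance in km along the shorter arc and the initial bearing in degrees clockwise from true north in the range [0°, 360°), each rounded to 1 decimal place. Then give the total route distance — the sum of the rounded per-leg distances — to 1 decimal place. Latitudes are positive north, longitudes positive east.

Leg 1: φ1=-0.9802764, φ2=-0.5444136, Δφ=0.4358628, Δλ=0.2242434 rad; a=sin²(Δφ/2)+cosφ1·cosφ2·sin²(Δλ/2)=0.0527095732; c=2·atan2(√a, √(1-a))=0.463303891; dist=6371·c=2951.709 ≈ 2951.7 km; running total=2951.7 km
Leg 1 bearing: y=sinΔλ·cosφ2=0.19022117, x=cosφ1·sinφ2-sinφ1·cosφ2·cosΔλ=0.40440203; θ=atan2(y, x)=25.1912° ≈ 25.2°
Leg 2: φ1=-0.5444136, φ2=-0.0798924, Δφ=0.4645211, Δλ=2.3651655 rad; a=sin²(Δφ/2)+cosφ1·cosφ2·sin²(Δλ/2)=0.7835014533; c=2·atan2(√a, √(1-a))=2.173659102; dist=6371·c=13848.382 ≈ 13848.4 km; running total=16800.1 km
Leg 2 bearing: y=sinΔλ·cosφ2=0.69849983, x=cosφ1·sinφ2-sinφ1·cosφ2·cosΔλ=-0.43658412; θ=atan2(y, x)=122.0067° ≈ 122.0°
Leg 3: φ1=-0.0798924, φ2=0.9977000, Δφ=1.0775925, Δλ=-3.4847820 rad; a=sin²(Δφ/2)+cosφ1·cosφ2·sin²(Δλ/2)=0.7880220220; c=2·atan2(√a, √(1-a))=2.184677146; dist=6371·c=13918.578 ≈ 13918.6 km; running total=30718.7 km
Leg 3 bearing: y=sinΔλ·cosφ2=0.18245824, x=cosφ1·sinφ2-sinφ1·cosφ2·cosΔλ=0.79679499; θ=atan2(y, x)=12.8978° ≈ 12.9°

Leg 1: dist=2951.7 km, bearing=25.2°
Leg 2: dist=13848.4 km, bearing=122.0°
Leg 3: dist=13918.6 km, bearing=12.9°
Total: 30718.7 km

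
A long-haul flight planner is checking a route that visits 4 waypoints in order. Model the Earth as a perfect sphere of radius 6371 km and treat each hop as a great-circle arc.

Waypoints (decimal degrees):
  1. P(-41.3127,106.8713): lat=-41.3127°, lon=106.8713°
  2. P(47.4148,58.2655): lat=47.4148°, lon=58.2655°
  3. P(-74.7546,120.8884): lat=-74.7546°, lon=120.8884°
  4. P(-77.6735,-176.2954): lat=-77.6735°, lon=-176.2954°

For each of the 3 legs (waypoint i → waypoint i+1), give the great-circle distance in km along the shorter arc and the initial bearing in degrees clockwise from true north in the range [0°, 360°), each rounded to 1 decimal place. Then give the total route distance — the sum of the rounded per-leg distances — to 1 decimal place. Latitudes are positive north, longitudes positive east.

Leg 1: dist=10966.7 km, bearing=329.1°
Leg 2: dist=14337.7 km, bearing=162.5°
Leg 3: dist=1610.7 km, bearing=130.6°
Total: 26915.1 km

Leg 1: φ1=-0.7210426, φ2=0.8275444, Δφ=1.5485870, Δλ=-0.8483312 rad; a=sin²(Δφ/2)+cosφ1·cosφ2·sin²(Δλ/2)=0.5749881930; c=2·atan2(√a, √(1-a))=1.721340715; dist=6371·c=10966.662 ≈ 10966.7 km; running total=10966.7 km
Leg 1 bearing: y=sinΔλ·cosφ2=-0.50763481, x=cosφ1·sinφ2-sinφ1·cosφ2·cosΔλ=0.84841852; θ=atan2(y, x)=-30.8934° <0 so +360° → 329.1066° ≈ 329.1°
Leg 2: φ1=0.8275444, φ2=-1.3047139, Δφ=-2.1322583, Δλ=1.0929758 rad; a=sin²(Δφ/2)+cosφ1·cosφ2·sin²(Δλ/2)=0.8142689451; c=2·atan2(√a, √(1-a))=2.250468255; dist=6371·c=14337.733 ≈ 14337.7 km; running total=25304.4 km
Leg 2 bearing: y=sinΔλ·cosφ2=0.23350274, x=cosφ1·sinφ2-sinφ1·cosφ2·cosΔλ=-0.74190066; θ=atan2(y, x)=162.5293° ≈ 162.5°
Leg 3: φ1=-1.3047139, φ2=-1.3556583, Δφ=-0.0509444, Δλ=-5.1868358 rad; a=sin²(Δφ/2)+cosφ1·cosφ2·sin²(Δλ/2)=0.0158939170; c=2·atan2(√a, √(1-a))=0.252814902; dist=6371·c=1610.684 ≈ 1610.7 km; running total=26915.1 km
Leg 3 bearing: y=sinΔλ·cosφ2=0.18990220, x=cosφ1·sinφ2-sinφ1·cosφ2·cosΔλ=-0.16279544; θ=atan2(y, x)=130.6051° ≈ 130.6°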